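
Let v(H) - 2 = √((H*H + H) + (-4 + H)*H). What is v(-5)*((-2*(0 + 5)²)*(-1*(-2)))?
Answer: -200 - 100*√65 ≈ -1006.2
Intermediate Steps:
v(H) = 2 + √(H + H² + H*(-4 + H)) (v(H) = 2 + √((H*H + H) + (-4 + H)*H) = 2 + √((H² + H) + H*(-4 + H)) = 2 + √((H + H²) + H*(-4 + H)) = 2 + √(H + H² + H*(-4 + H)))
v(-5)*((-2*(0 + 5)²)*(-1*(-2))) = (2 + √(-5*(-3 + 2*(-5))))*((-2*(0 + 5)²)*(-1*(-2))) = (2 + √(-5*(-3 - 10)))*(-2*5²*2) = (2 + √(-5*(-13)))*(-2*25*2) = (2 + √65)*(-50*2) = (2 + √65)*(-100) = -200 - 100*√65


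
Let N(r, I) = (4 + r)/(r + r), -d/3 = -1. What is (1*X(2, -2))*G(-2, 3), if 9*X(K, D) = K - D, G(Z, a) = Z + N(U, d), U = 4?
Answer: -4/9 ≈ -0.44444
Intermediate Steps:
d = 3 (d = -3*(-1) = 3)
N(r, I) = (4 + r)/(2*r) (N(r, I) = (4 + r)/((2*r)) = (4 + r)*(1/(2*r)) = (4 + r)/(2*r))
G(Z, a) = 1 + Z (G(Z, a) = Z + (1/2)*(4 + 4)/4 = Z + (1/2)*(1/4)*8 = Z + 1 = 1 + Z)
X(K, D) = -D/9 + K/9 (X(K, D) = (K - D)/9 = -D/9 + K/9)
(1*X(2, -2))*G(-2, 3) = (1*(-1/9*(-2) + (1/9)*2))*(1 - 2) = (1*(2/9 + 2/9))*(-1) = (1*(4/9))*(-1) = (4/9)*(-1) = -4/9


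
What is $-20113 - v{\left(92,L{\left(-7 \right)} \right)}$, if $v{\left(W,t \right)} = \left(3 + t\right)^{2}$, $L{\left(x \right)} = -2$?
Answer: $-20114$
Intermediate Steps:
$-20113 - v{\left(92,L{\left(-7 \right)} \right)} = -20113 - \left(3 - 2\right)^{2} = -20113 - 1^{2} = -20113 - 1 = -20114$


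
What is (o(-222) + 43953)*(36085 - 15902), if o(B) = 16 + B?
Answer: 882945701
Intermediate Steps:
(o(-222) + 43953)*(36085 - 15902) = ((16 - 222) + 43953)*(36085 - 15902) = (-206 + 43953)*20183 = 43747*20183 = 882945701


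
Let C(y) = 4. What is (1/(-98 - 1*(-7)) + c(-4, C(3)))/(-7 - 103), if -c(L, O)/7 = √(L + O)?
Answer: 1/10010 ≈ 9.9900e-5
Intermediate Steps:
c(L, O) = -7*√(L + O)
(1/(-98 - 1*(-7)) + c(-4, C(3)))/(-7 - 103) = (1/(-98 - 1*(-7)) - 7*√(-4 + 4))/(-7 - 103) = (1/(-98 + 7) - 7*√0)/(-110) = (1/(-91) - 7*0)*(-1/110) = (-1/91 + 0)*(-1/110) = -1/91*(-1/110) = 1/10010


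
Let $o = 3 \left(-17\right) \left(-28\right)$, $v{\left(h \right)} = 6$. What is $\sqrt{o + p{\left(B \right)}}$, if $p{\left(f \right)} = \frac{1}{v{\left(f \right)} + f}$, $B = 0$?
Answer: $\frac{\sqrt{51414}}{6} \approx 37.791$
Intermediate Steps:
$o = 1428$ ($o = \left(-51\right) \left(-28\right) = 1428$)
$p{\left(f \right)} = \frac{1}{6 + f}$
$\sqrt{o + p{\left(B \right)}} = \sqrt{1428 + \frac{1}{6 + 0}} = \sqrt{1428 + \frac{1}{6}} = \sqrt{\frac{8569}{6}} = \frac{\sqrt{51414}}{6}$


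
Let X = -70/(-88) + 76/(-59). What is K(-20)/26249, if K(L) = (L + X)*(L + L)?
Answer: 531990/17035601 ≈ 0.031228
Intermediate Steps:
X = -1279/2596 (X = -70*(-1/88) + 76*(-1/59) = 35/44 - 76/59 = -1279/2596 ≈ -0.49268)
K(L) = 2*L*(-1279/2596 + L) (K(L) = (L - 1279/2596)*(L + L) = (-1279/2596 + L)*(2*L) = 2*L*(-1279/2596 + L))
K(-20)/26249 = ((1/1298)*(-20)*(-1279 + 2596*(-20)))/26249 = ((1/1298)*(-20)*(-1279 - 51920))*(1/26249) = ((1/1298)*(-20)*(-53199))*(1/26249) = (531990/649)*(1/26249) = 531990/17035601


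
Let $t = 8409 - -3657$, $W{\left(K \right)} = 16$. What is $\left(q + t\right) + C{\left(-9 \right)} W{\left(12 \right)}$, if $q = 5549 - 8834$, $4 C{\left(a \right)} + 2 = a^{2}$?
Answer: $9097$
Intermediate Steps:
$C{\left(a \right)} = - \frac{1}{2} + \frac{a^{2}}{4}$
$t = 12066$ ($t = 8409 + 3657 = 12066$)
$q = -3285$
$\left(q + t\right) + C{\left(-9 \right)} W{\left(12 \right)} = \left(-3285 + 12066\right) + \left(- \frac{1}{2} + \frac{\left(-9\right)^{2}}{4}\right) 16 = 8781 + \left(- \frac{1}{2} + \frac{1}{4} \cdot 81\right) 16 = 8781 + \left(- \frac{1}{2} + \frac{81}{4}\right) 16 = 8781 + \frac{79}{4} \cdot 16 = 8781 + 316 = 9097$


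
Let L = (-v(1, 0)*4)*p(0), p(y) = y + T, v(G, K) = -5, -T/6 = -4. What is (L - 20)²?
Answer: 211600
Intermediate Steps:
T = 24 (T = -6*(-4) = 24)
p(y) = 24 + y (p(y) = y + 24 = 24 + y)
L = 480 (L = (-1*(-5)*4)*(24 + 0) = (5*4)*24 = 20*24 = 480)
(L - 20)² = (480 - 20)² = 460² = 211600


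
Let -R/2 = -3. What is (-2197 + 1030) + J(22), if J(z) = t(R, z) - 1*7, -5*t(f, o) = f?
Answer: -5876/5 ≈ -1175.2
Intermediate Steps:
R = 6 (R = -2*(-3) = 6)
t(f, o) = -f/5
J(z) = -41/5 (J(z) = -1/5*6 - 1*7 = -6/5 - 7 = -41/5)
(-2197 + 1030) + J(22) = (-2197 + 1030) - 41/5 = -1167 - 41/5 = -5876/5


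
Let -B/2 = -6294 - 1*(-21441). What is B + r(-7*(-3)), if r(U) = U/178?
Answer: -5392311/178 ≈ -30294.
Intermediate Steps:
r(U) = U/178 (r(U) = U*(1/178) = U/178)
B = -30294 (B = -2*(-6294 - 1*(-21441)) = -2*(-6294 + 21441) = -2*15147 = -30294)
B + r(-7*(-3)) = -30294 + (-7*(-3))/178 = -30294 + (1/178)*21 = -30294 + 21/178 = -5392311/178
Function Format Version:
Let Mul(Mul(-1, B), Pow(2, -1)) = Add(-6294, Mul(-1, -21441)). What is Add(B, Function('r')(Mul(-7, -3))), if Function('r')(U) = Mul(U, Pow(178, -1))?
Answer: Rational(-5392311, 178) ≈ -30294.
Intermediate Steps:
Function('r')(U) = Mul(Rational(1, 178), U) (Function('r')(U) = Mul(U, Rational(1, 178)) = Mul(Rational(1, 178), U))
B = -30294 (B = Mul(-2, Add(-6294, Mul(-1, -21441))) = Mul(-2, Add(-6294, 21441)) = Mul(-2, 15147) = -30294)
Add(B, Function('r')(Mul(-7, -3))) = Add(-30294, Mul(Rational(1, 178), Mul(-7, -3))) = Add(-30294, Mul(Rational(1, 178), 21)) = Add(-30294, Rational(21, 178)) = Rational(-5392311, 178)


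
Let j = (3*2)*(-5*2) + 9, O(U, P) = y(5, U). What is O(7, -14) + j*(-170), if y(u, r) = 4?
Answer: 8674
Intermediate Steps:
O(U, P) = 4
j = -51 (j = 6*(-10) + 9 = -60 + 9 = -51)
O(7, -14) + j*(-170) = 4 - 51*(-170) = 4 + 8670 = 8674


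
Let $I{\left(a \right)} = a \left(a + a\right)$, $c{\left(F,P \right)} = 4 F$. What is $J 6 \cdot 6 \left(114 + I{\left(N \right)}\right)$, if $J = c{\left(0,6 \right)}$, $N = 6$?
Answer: $0$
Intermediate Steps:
$J = 0$ ($J = 4 \cdot 0 = 0$)
$I{\left(a \right)} = 2 a^{2}$ ($I{\left(a \right)} = a 2 a = 2 a^{2}$)
$J 6 \cdot 6 \left(114 + I{\left(N \right)}\right) = 0 \cdot 6 \cdot 6 \left(114 + 2 \cdot 6^{2}\right) = 0 \cdot 6 \left(114 + 2 \cdot 36\right) = 0 \left(114 + 72\right) = 0 \cdot 186 = 0$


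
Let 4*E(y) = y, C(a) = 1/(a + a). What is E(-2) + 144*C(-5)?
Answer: -149/10 ≈ -14.900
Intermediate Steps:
C(a) = 1/(2*a)
E(y) = y/4
E(-2) + 144*C(-5) = (¼)*(-2) + 144*((½)/(-5)) = -½ + 144*((½)*(-⅕)) = -½ + 144*(-⅒) = -½ - 72/5 = -149/10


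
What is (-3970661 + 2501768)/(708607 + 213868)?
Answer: -1468893/922475 ≈ -1.5923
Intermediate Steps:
(-3970661 + 2501768)/(708607 + 213868) = -1468893/922475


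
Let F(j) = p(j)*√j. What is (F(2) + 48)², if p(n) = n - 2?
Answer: 2304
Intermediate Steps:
p(n) = -2 + n
F(j) = √j*(-2 + j) (F(j) = (-2 + j)*√j = √j*(-2 + j))
(F(2) + 48)² = (√2*(-2 + 2) + 48)² = (√2*0 + 48)² = (0 + 48)² = 48² = 2304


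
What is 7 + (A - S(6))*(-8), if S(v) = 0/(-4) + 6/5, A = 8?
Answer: -237/5 ≈ -47.400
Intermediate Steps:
S(v) = 6/5 (S(v) = 0*(-¼) + 6*(⅕) = 0 + 6/5 = 6/5)
7 + (A - S(6))*(-8) = 7 + (8 - 1*6/5)*(-8) = 7 + (8 - 6/5)*(-8) = 7 + (34/5)*(-8) = 7 - 272/5 = -237/5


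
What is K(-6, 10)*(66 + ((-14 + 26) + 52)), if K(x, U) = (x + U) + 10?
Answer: 1820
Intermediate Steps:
K(x, U) = 10 + U + x (K(x, U) = (U + x) + 10 = 10 + U + x)
K(-6, 10)*(66 + ((-14 + 26) + 52)) = (10 + 10 - 6)*(66 + ((-14 + 26) + 52)) = 14*(66 + (12 + 52)) = 14*(66 + 64) = 14*130 = 1820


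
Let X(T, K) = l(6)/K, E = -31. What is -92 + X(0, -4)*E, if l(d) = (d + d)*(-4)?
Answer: -464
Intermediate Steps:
l(d) = -8*d (l(d) = (2*d)*(-4) = -8*d)
X(T, K) = -48/K (X(T, K) = (-8*6)/K = -48/K)
-92 + X(0, -4)*E = -92 - 48/(-4)*(-31) = -92 - 48*(-1/4)*(-31) = -92 + 12*(-31) = -92 - 372 = -464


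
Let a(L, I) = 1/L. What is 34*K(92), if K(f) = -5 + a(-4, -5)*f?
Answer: -952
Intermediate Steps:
K(f) = -5 - f/4 (K(f) = -5 + f/(-4) = -5 - f/4)
34*K(92) = 34*(-5 - ¼*92) = 34*(-5 - 23) = 34*(-28) = -952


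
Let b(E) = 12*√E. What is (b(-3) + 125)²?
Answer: 15193 + 3000*I*√3 ≈ 15193.0 + 5196.2*I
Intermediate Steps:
(b(-3) + 125)² = (12*√(-3) + 125)² = (12*(I*√3) + 125)² = (12*I*√3 + 125)² = (125 + 12*I*√3)²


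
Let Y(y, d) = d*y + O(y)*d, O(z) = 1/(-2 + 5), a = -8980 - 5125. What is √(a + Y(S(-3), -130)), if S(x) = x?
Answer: 5*I*√4953/3 ≈ 117.3*I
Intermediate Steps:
a = -14105
O(z) = ⅓ (O(z) = 1/3 = ⅓)
Y(y, d) = d/3 + d*y (Y(y, d) = d*y + d/3 = d/3 + d*y)
√(a + Y(S(-3), -130)) = √(-14105 - 130*(⅓ - 3)) = √(-14105 - 130*(-8/3)) = √(-14105 + 1040/3) = √(-41275/3) = 5*I*√4953/3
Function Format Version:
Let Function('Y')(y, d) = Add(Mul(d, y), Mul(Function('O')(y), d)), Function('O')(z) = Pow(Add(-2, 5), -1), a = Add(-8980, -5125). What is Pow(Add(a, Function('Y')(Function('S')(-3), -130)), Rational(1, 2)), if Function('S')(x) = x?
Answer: Mul(Rational(5, 3), I, Pow(4953, Rational(1, 2))) ≈ Mul(117.30, I)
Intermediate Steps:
a = -14105
Function('O')(z) = Rational(1, 3) (Function('O')(z) = Pow(3, -1) = Rational(1, 3))
Function('Y')(y, d) = Add(Mul(Rational(1, 3), d), Mul(d, y)) (Function('Y')(y, d) = Add(Mul(d, y), Mul(Rational(1, 3), d)) = Add(Mul(Rational(1, 3), d), Mul(d, y)))
Pow(Add(a, Function('Y')(Function('S')(-3), -130)), Rational(1, 2)) = Pow(Add(-14105, Mul(-130, Add(Rational(1, 3), -3))), Rational(1, 2)) = Pow(Add(-14105, Mul(-130, Rational(-8, 3))), Rational(1, 2)) = Pow(Add(-14105, Rational(1040, 3)), Rational(1, 2)) = Pow(Rational(-41275, 3), Rational(1, 2)) = Mul(Rational(5, 3), I, Pow(4953, Rational(1, 2)))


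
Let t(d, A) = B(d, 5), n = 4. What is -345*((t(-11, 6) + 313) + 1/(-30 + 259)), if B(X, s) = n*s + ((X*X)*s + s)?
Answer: -74502060/229 ≈ -3.2534e+5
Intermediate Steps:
B(X, s) = 5*s + s*X² (B(X, s) = 4*s + ((X*X)*s + s) = 4*s + (X²*s + s) = 4*s + (s*X² + s) = 4*s + (s + s*X²) = 5*s + s*X²)
t(d, A) = 25 + 5*d² (t(d, A) = 5*(5 + d²) = 25 + 5*d²)
-345*((t(-11, 6) + 313) + 1/(-30 + 259)) = -345*(((25 + 5*(-11)²) + 313) + 1/(-30 + 259)) = -345*(((25 + 5*121) + 313) + 1/229) = -345*(((25 + 605) + 313) + 1/229) = -345*((630 + 313) + 1/229) = -345*(943 + 1/229) = -345*215948/229 = -74502060/229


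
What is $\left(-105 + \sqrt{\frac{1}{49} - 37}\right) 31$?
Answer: $-3255 + \frac{62 i \sqrt{453}}{7} \approx -3255.0 + 188.51 i$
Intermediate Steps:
$\left(-105 + \sqrt{\frac{1}{49} - 37}\right) 31 = \left(-105 + \sqrt{- \frac{1812}{49}}\right) 31 = \left(-105 + \frac{2 i \sqrt{453}}{7}\right) 31 = -3255 + \frac{62 i \sqrt{453}}{7}$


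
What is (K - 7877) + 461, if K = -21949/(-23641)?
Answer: -3729781/503 ≈ -7415.1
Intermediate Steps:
K = 467/503 (K = -21949*(-1/23641) = 467/503 ≈ 0.92843)
(K - 7877) + 461 = (467/503 - 7877) + 461 = -3961664/503 + 461 = -3729781/503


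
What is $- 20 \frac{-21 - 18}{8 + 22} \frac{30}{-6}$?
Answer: $-130$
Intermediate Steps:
$- 20 \frac{-21 - 18}{8 + 22} \frac{30}{-6} = - 20 \left(- \frac{39}{30}\right) 30 \left(- \frac{1}{6}\right) = - 20 \left(\left(-39\right) \frac{1}{30}\right) \left(-5\right) = \left(-20\right) \left(- \frac{13}{10}\right) \left(-5\right) = 26 \left(-5\right) = -130$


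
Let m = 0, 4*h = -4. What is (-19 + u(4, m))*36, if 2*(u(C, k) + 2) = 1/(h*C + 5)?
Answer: -738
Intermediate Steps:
h = -1 (h = (¼)*(-4) = -1)
u(C, k) = -2 + 1/(2*(5 - C)) (u(C, k) = -2 + 1/(2*(-C + 5)) = -2 + 1/(2*(5 - C)))
(-19 + u(4, m))*36 = (-19 + (-19 + 4*4)/(2*(5 - 1*4)))*36 = (-19 + (-19 + 16)/(2*(5 - 4)))*36 = (-19 + (½)*(-3)/1)*36 = (-19 + (½)*1*(-3))*36 = (-19 - 3/2)*36 = -41/2*36 = -738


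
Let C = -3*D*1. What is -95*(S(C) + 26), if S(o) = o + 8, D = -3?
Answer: -4085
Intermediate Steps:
C = 9 (C = -3*(-3)*1 = 9*1 = 9)
S(o) = 8 + o
-95*(S(C) + 26) = -95*((8 + 9) + 26) = -95*(17 + 26) = -95*43 = -4085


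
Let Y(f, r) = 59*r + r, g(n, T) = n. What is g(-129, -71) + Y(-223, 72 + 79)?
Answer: 8931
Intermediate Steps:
Y(f, r) = 60*r
g(-129, -71) + Y(-223, 72 + 79) = -129 + 60*(72 + 79) = -129 + 60*151 = -129 + 9060 = 8931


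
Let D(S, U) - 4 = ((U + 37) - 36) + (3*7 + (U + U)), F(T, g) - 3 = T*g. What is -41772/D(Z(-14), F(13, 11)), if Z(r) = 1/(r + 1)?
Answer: -10443/116 ≈ -90.026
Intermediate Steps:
F(T, g) = 3 + T*g
Z(r) = 1/(1 + r)
D(S, U) = 26 + 3*U (D(S, U) = 4 + (((U + 37) - 36) + (3*7 + (U + U))) = 4 + (((37 + U) - 36) + (21 + 2*U)) = 4 + ((1 + U) + (21 + 2*U)) = 4 + (22 + 3*U) = 26 + 3*U)
-41772/D(Z(-14), F(13, 11)) = -41772/(26 + 3*(3 + 13*11)) = -41772/(26 + 3*(3 + 143)) = -41772/(26 + 3*146) = -41772/(26 + 438) = -41772/464 = -41772*1/464 = -10443/116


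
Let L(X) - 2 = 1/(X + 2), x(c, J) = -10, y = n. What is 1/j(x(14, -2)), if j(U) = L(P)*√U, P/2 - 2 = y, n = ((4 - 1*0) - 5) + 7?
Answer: -9*I*√10/185 ≈ -0.15384*I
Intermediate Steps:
n = 6 (n = ((4 + 0) - 5) + 7 = (4 - 5) + 7 = -1 + 7 = 6)
y = 6
P = 16 (P = 4 + 2*6 = 4 + 12 = 16)
L(X) = 2 + 1/(2 + X) (L(X) = 2 + 1/(X + 2) = 2 + 1/(2 + X))
j(U) = 37*√U/18 (j(U) = ((5 + 2*16)/(2 + 16))*√U = ((5 + 32)/18)*√U = ((1/18)*37)*√U = 37*√U/18)
1/j(x(14, -2)) = 1/(37*√(-10)/18) = 1/(37*(I*√10)/18) = 1/(37*I*√10/18) = -9*I*√10/185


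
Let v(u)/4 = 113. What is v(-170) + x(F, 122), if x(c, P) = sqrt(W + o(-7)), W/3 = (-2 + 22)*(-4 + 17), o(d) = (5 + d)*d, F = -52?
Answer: 452 + sqrt(794) ≈ 480.18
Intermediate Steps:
v(u) = 452 (v(u) = 4*113 = 452)
o(d) = d*(5 + d)
W = 780 (W = 3*((-2 + 22)*(-4 + 17)) = 3*(20*13) = 3*260 = 780)
x(c, P) = sqrt(794) (x(c, P) = sqrt(780 - 7*(5 - 7)) = sqrt(780 - 7*(-2)) = sqrt(780 + 14) = sqrt(794))
v(-170) + x(F, 122) = 452 + sqrt(794)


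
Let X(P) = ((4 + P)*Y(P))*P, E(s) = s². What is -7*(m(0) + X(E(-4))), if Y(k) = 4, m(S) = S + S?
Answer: -8960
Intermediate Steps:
m(S) = 2*S
X(P) = P*(16 + 4*P) (X(P) = ((4 + P)*4)*P = (16 + 4*P)*P = P*(16 + 4*P))
-7*(m(0) + X(E(-4))) = -7*(2*0 + 4*(-4)²*(4 + (-4)²)) = -7*(0 + 4*16*(4 + 16)) = -7*(0 + 4*16*20) = -7*(0 + 1280) = -7*1280 = -8960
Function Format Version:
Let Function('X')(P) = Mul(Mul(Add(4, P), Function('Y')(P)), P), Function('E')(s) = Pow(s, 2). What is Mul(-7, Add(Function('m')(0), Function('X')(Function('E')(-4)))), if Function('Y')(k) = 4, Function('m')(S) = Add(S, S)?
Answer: -8960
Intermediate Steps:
Function('m')(S) = Mul(2, S)
Function('X')(P) = Mul(P, Add(16, Mul(4, P))) (Function('X')(P) = Mul(Mul(Add(4, P), 4), P) = Mul(Add(16, Mul(4, P)), P) = Mul(P, Add(16, Mul(4, P))))
Mul(-7, Add(Function('m')(0), Function('X')(Function('E')(-4)))) = Mul(-7, Add(Mul(2, 0), Mul(4, Pow(-4, 2), Add(4, Pow(-4, 2))))) = Mul(-7, Add(0, Mul(4, 16, Add(4, 16)))) = Mul(-7, Add(0, Mul(4, 16, 20))) = Mul(-7, Add(0, 1280)) = Mul(-7, 1280) = -8960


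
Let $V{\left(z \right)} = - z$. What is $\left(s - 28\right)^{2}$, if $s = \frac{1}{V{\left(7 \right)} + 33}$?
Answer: $\frac{528529}{676} \approx 781.85$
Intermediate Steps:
$s = \frac{1}{26}$ ($s = \frac{1}{\left(-1\right) 7 + 33} = \frac{1}{-7 + 33} = \frac{1}{26} \approx 0.038462$)
$\left(s - 28\right)^{2} = \left(\frac{1}{26} - 28\right)^{2} = \left(- \frac{727}{26}\right)^{2} = \frac{528529}{676}$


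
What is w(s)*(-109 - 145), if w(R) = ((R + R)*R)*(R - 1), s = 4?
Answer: -24384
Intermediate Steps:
w(R) = 2*R²*(-1 + R) (w(R) = ((2*R)*R)*(-1 + R) = (2*R²)*(-1 + R) = 2*R²*(-1 + R))
w(s)*(-109 - 145) = (2*4²*(-1 + 4))*(-109 - 145) = (2*16*3)*(-254) = 96*(-254) = -24384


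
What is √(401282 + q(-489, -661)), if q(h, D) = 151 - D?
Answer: 7*√8206 ≈ 634.11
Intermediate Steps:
√(401282 + q(-489, -661)) = √(401282 + (151 - 1*(-661))) = √(401282 + (151 + 661)) = √(401282 + 812) = √402094 = 7*√8206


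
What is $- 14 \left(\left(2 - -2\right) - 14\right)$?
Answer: $140$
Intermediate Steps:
$- 14 \left(\left(2 - -2\right) - 14\right) = - 14 \left(\left(2 + 2\right) - 14\right) = - 14 \left(4 - 14\right) = \left(-14\right) \left(-10\right) = 140$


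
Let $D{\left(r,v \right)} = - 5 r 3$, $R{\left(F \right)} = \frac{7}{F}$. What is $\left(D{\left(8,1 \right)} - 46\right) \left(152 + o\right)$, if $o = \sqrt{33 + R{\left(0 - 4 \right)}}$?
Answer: $-25232 - 415 \sqrt{5} \approx -26160.0$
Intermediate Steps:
$D{\left(r,v \right)} = - 15 r$
$o = \frac{5 \sqrt{5}}{2}$ ($o = \sqrt{33 + \frac{7}{0 - 4}} = \sqrt{33 + \frac{7}{-4}} = \sqrt{33 + 7 \left(- \frac{1}{4}\right)} = \sqrt{33 - \frac{7}{4}} = \sqrt{\frac{125}{4}} = \frac{5 \sqrt{5}}{2} \approx 5.5902$)
$\left(D{\left(8,1 \right)} - 46\right) \left(152 + o\right) = \left(\left(-15\right) 8 - 46\right) \left(152 + \frac{5 \sqrt{5}}{2}\right) = \left(-120 - 46\right) \left(152 + \frac{5 \sqrt{5}}{2}\right) = - 166 \left(152 + \frac{5 \sqrt{5}}{2}\right) = -25232 - 415 \sqrt{5}$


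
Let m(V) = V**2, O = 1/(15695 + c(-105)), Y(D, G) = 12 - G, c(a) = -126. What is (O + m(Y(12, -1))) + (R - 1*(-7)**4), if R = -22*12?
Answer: -38860223/15569 ≈ -2496.0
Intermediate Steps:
R = -264
O = 1/15569 (O = 1/(15695 - 126) = 1/15569 ≈ 6.4230e-5)
(O + m(Y(12, -1))) + (R - 1*(-7)**4) = (1/15569 + (12 - 1*(-1))**2) + (-264 - 1*(-7)**4) = (1/15569 + (12 + 1)**2) + (-264 - 1*2401) = (1/15569 + 13**2) + (-264 - 2401) = (1/15569 + 169) - 2665 = 2631162/15569 - 2665 = -38860223/15569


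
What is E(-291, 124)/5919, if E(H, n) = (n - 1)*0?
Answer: 0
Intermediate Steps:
E(H, n) = 0 (E(H, n) = (-1 + n)*0 = 0)
E(-291, 124)/5919 = 0/5919 = 0*(1/5919) = 0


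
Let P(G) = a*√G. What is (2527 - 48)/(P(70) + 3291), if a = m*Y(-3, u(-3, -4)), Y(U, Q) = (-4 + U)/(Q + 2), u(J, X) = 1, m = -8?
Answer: 1984473/2628557 - 11256*√70/2628557 ≈ 0.71914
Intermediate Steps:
Y(U, Q) = (-4 + U)/(2 + Q)
a = 56/3 (a = -8*(-4 - 3)/(2 + 1) = -8*(-7)/3 = -8*(-7/3) = 56/3 ≈ 18.667)
P(G) = 56*√G/3
(2527 - 48)/(P(70) + 3291) = (2527 - 48)/(56*√70/3 + 3291) = 2479/(3291 + 56*√70/3)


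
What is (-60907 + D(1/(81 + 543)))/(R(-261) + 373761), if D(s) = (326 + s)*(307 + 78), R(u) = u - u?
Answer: 40312657/233226864 ≈ 0.17285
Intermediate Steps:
R(u) = 0
D(s) = 125510 + 385*s (D(s) = (326 + s)*385 = 125510 + 385*s)
(-60907 + D(1/(81 + 543)))/(R(-261) + 373761) = (-60907 + (125510 + 385/(81 + 543)))/(0 + 373761) = (-60907 + (125510 + 385/624))/373761 = (-60907 + (125510 + 385*(1/624)))*(1/373761) = (-60907 + (125510 + 385/624))*(1/373761) = (-60907 + 78318625/624)*(1/373761) = (40312657/624)*(1/373761) = 40312657/233226864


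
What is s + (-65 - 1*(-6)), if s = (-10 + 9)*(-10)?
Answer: -49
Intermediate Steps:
s = 10 (s = -1*(-10) = 10)
s + (-65 - 1*(-6)) = 10 + (-65 - 1*(-6)) = 10 + (-65 + 6) = 10 - 59 = -49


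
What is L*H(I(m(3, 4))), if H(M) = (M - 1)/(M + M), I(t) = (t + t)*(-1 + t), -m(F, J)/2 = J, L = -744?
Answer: -4433/12 ≈ -369.42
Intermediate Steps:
m(F, J) = -2*J
I(t) = 2*t*(-1 + t) (I(t) = (2*t)*(-1 + t) = 2*t*(-1 + t))
H(M) = (-1 + M)/(2*M) (H(M) = (-1 + M)/((2*M)) = (-1 + M)*(1/(2*M)) = (-1 + M)/(2*M))
L*H(I(m(3, 4))) = -372*(-1 + 2*(-2*4)*(-1 - 2*4))/(2*(-2*4)*(-1 - 2*4)) = -372*(-1 + 2*(-8)*(-1 - 8))/(2*(-8)*(-1 - 8)) = -372*(-1 + 2*(-8)*(-9))/(2*(-8)*(-9)) = -372*(-1 + 144)/144 = -372*143/144 = -744*143/288 = -4433/12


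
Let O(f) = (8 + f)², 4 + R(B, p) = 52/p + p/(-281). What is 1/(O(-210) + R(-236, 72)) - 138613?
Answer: -28605392508983/206368757 ≈ -1.3861e+5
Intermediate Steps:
R(B, p) = -4 + 52/p - p/281 (R(B, p) = -4 + (52/p + p/(-281)) = -4 + (52/p + p*(-1/281)) = -4 + (52/p - p/281) = -4 + 52/p - p/281)
1/(O(-210) + R(-236, 72)) - 138613 = 1/((8 - 210)² + (-4 + 52/72 - 1/281*72)) - 138613 = 1/((-202)² + (-4 + 52*(1/72) - 72/281)) - 138613 = 1/(40804 + (-4 + 13/18 - 72/281)) - 138613 = 1/(40804 - 17875/5058) - 138613 = 1/(206368757/5058) - 138613 = 5058/206368757 - 138613 = -28605392508983/206368757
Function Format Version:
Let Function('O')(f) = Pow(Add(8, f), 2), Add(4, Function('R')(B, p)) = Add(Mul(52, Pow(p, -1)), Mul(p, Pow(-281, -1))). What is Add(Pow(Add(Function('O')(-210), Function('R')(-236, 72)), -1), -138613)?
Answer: Rational(-28605392508983, 206368757) ≈ -1.3861e+5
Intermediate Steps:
Function('R')(B, p) = Add(-4, Mul(52, Pow(p, -1)), Mul(Rational(-1, 281), p)) (Function('R')(B, p) = Add(-4, Add(Mul(52, Pow(p, -1)), Mul(p, Pow(-281, -1)))) = Add(-4, Add(Mul(52, Pow(p, -1)), Mul(p, Rational(-1, 281)))) = Add(-4, Add(Mul(52, Pow(p, -1)), Mul(Rational(-1, 281), p))) = Add(-4, Mul(52, Pow(p, -1)), Mul(Rational(-1, 281), p)))
Add(Pow(Add(Function('O')(-210), Function('R')(-236, 72)), -1), -138613) = Add(Pow(Add(Pow(Add(8, -210), 2), Add(-4, Mul(52, Pow(72, -1)), Mul(Rational(-1, 281), 72))), -1), -138613) = Add(Pow(Add(Pow(-202, 2), Add(-4, Mul(52, Rational(1, 72)), Rational(-72, 281))), -1), -138613) = Add(Pow(Add(40804, Add(-4, Rational(13, 18), Rational(-72, 281))), -1), -138613) = Add(Pow(Add(40804, Rational(-17875, 5058)), -1), -138613) = Add(Pow(Rational(206368757, 5058), -1), -138613) = Add(Rational(5058, 206368757), -138613) = Rational(-28605392508983, 206368757)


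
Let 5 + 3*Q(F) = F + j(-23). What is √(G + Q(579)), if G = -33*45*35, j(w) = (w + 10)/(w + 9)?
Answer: I*√10149538/14 ≈ 227.56*I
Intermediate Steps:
j(w) = (10 + w)/(9 + w)
G = -51975 (G = -1485*35 = -51975)
Q(F) = -19/14 + F/3 (Q(F) = -5/3 + (F + (10 - 23)/(9 - 23))/3 = -5/3 + (F - 13/(-14))/3 = -5/3 + (F - 1/14*(-13))/3 = -5/3 + (F + 13/14)/3 = -5/3 + (13/14 + F)/3 = -5/3 + (13/42 + F/3) = -19/14 + F/3)
√(G + Q(579)) = √(-51975 + (-19/14 + (⅓)*579)) = √(-51975 + (-19/14 + 193)) = √(-51975 + 2683/14) = √(-724967/14) = I*√10149538/14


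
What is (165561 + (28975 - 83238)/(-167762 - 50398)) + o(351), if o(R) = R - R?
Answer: 36118842023/218160 ≈ 1.6556e+5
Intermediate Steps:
o(R) = 0
(165561 + (28975 - 83238)/(-167762 - 50398)) + o(351) = (165561 + (28975 - 83238)/(-167762 - 50398)) + 0 = (165561 - 54263/(-218160)) + 0 = (165561 - 54263*(-1/218160)) + 0 = (165561 + 54263/218160) + 0 = 36118842023/218160 + 0 = 36118842023/218160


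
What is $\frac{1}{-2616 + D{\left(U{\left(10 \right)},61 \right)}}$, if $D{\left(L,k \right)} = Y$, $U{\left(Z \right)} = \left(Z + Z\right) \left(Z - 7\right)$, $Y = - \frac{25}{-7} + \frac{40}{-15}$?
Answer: $- \frac{21}{54917} \approx -0.0003824$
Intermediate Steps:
$Y = \frac{19}{21}$ ($Y = \left(-25\right) \left(- \frac{1}{7}\right) + 40 \left(- \frac{1}{15}\right) = \frac{25}{7} - \frac{8}{3} = \frac{19}{21} \approx 0.90476$)
$U{\left(Z \right)} = 2 Z \left(-7 + Z\right)$
$D{\left(L,k \right)} = \frac{19}{21}$
$\frac{1}{-2616 + D{\left(U{\left(10 \right)},61 \right)}} = \frac{1}{-2616 + \frac{19}{21}} = \frac{1}{- \frac{54917}{21}} = - \frac{21}{54917}$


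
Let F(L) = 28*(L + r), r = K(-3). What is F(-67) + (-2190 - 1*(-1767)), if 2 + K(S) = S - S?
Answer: -2355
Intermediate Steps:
K(S) = -2 (K(S) = -2 + (S - S) = -2 + 0 = -2)
r = -2
F(L) = -56 + 28*L (F(L) = 28*(L - 2) = 28*(-2 + L) = -56 + 28*L)
F(-67) + (-2190 - 1*(-1767)) = (-56 + 28*(-67)) + (-2190 - 1*(-1767)) = (-56 - 1876) + (-2190 + 1767) = -1932 - 423 = -2355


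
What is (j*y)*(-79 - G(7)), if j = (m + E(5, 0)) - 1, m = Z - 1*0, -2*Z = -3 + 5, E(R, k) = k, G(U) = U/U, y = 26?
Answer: 4160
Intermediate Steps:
G(U) = 1
Z = -1 (Z = -(-3 + 5)/2 = -1/2*2 = -1)
m = -1 (m = -1 - 1*0 = -1 + 0 = -1)
j = -2 (j = (-1 + 0) - 1 = -1 - 1 = -2)
(j*y)*(-79 - G(7)) = (-2*26)*(-79 - 1*1) = -52*(-79 - 1) = -52*(-80) = 4160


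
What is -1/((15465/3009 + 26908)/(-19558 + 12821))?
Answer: 6757211/26993879 ≈ 0.25032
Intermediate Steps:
-1/((15465/3009 + 26908)/(-19558 + 12821)) = -1/((15465*(1/3009) + 26908)/(-6737)) = -1/((5155/1003 + 26908)*(-1/6737)) = -1/((26993879/1003)*(-1/6737)) = -1/(-26993879/6757211) = -1*(-6757211/26993879) = 6757211/26993879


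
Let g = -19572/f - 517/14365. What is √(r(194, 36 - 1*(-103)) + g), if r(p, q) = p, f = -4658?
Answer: √4541448816595/151385 ≈ 14.077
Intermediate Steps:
g = 8198341/1968005 (g = -19572/(-4658) - 517/14365 = -19572*(-1/4658) - 517*1/14365 = 9786/2329 - 517/14365 = 8198341/1968005 ≈ 4.1658)
√(r(194, 36 - 1*(-103)) + g) = √(194 + 8198341/1968005) = √(389991311/1968005) = √4541448816595/151385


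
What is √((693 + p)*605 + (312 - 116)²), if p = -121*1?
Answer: 2*√96119 ≈ 620.06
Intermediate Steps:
p = -121
√((693 + p)*605 + (312 - 116)²) = √((693 - 121)*605 + (312 - 116)²) = √(572*605 + 196²) = √(346060 + 38416) = √384476 = 2*√96119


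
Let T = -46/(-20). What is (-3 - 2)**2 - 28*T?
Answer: -197/5 ≈ -39.400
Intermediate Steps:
T = 23/10 (T = -46*(-1/20) = 23/10 ≈ 2.3000)
(-3 - 2)**2 - 28*T = (-3 - 2)**2 - 28*23/10 = (-5)**2 - 322/5 = 25 - 322/5 = -197/5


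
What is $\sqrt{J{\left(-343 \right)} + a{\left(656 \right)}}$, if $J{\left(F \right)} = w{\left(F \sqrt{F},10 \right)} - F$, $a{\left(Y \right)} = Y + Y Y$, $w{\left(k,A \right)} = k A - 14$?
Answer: $\sqrt{431321 - 24010 i \sqrt{7}} \approx 658.52 - 48.233 i$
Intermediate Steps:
$w{\left(k,A \right)} = -14 + A k$ ($w{\left(k,A \right)} = A k - 14 = -14 + A k$)
$a{\left(Y \right)} = Y + Y^{2}$
$J{\left(F \right)} = -14 - F + 10 F^{\frac{3}{2}}$ ($J{\left(F \right)} = \left(-14 + 10 F \sqrt{F}\right) - F = \left(-14 + 10 F^{\frac{3}{2}}\right) - F = -14 - F + 10 F^{\frac{3}{2}}$)
$\sqrt{J{\left(-343 \right)} + a{\left(656 \right)}} = \sqrt{\left(-14 - -343 + 10 \left(-343\right)^{\frac{3}{2}}\right) + 656 \left(1 + 656\right)} = \sqrt{\left(-14 + 343 + 10 \left(- 2401 i \sqrt{7}\right)\right) + 656 \cdot 657} = \sqrt{\left(-14 + 343 - 24010 i \sqrt{7}\right) + 430992} = \sqrt{\left(329 - 24010 i \sqrt{7}\right) + 430992} = \sqrt{431321 - 24010 i \sqrt{7}}$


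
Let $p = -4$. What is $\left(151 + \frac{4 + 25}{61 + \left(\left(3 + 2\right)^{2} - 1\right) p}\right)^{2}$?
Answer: $\frac{27625536}{1225} \approx 22551.0$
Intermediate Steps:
$\left(151 + \frac{4 + 25}{61 + \left(\left(3 + 2\right)^{2} - 1\right) p}\right)^{2} = \left(151 + \frac{4 + 25}{61 + \left(\left(3 + 2\right)^{2} - 1\right) \left(-4\right)}\right)^{2} = \left(151 + \frac{29}{61 + \left(5^{2} - 1\right) \left(-4\right)}\right)^{2} = \left(151 + \frac{29}{61 + \left(25 - 1\right) \left(-4\right)}\right)^{2} = \left(151 + \frac{29}{61 + 24 \left(-4\right)}\right)^{2} = \left(151 + \frac{29}{61 - 96}\right)^{2} = \left(151 + \frac{29}{-35}\right)^{2} = \left(151 + 29 \left(- \frac{1}{35}\right)\right)^{2} = \left(151 - \frac{29}{35}\right)^{2} = \left(\frac{5256}{35}\right)^{2} = \frac{27625536}{1225}$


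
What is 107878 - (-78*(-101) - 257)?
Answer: 100257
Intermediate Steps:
107878 - (-78*(-101) - 257) = 107878 - (7878 - 257) = 107878 - 1*7621 = 107878 - 7621 = 100257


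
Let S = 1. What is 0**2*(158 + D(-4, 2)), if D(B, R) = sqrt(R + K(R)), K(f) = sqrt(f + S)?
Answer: 0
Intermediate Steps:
K(f) = sqrt(1 + f) (K(f) = sqrt(f + 1) = sqrt(1 + f))
D(B, R) = sqrt(R + sqrt(1 + R))
0**2*(158 + D(-4, 2)) = 0**2*(158 + sqrt(2 + sqrt(1 + 2))) = 0*(158 + sqrt(2 + sqrt(3))) = 0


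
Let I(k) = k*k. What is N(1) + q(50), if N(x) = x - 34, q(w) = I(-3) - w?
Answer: -74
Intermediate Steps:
I(k) = k²
q(w) = 9 - w (q(w) = (-3)² - w = 9 - w)
N(x) = -34 + x
N(1) + q(50) = (-34 + 1) + (9 - 1*50) = -33 + (9 - 50) = -33 - 41 = -74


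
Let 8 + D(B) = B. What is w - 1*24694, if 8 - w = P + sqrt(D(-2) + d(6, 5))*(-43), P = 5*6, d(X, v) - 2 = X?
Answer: -24716 + 43*I*sqrt(2) ≈ -24716.0 + 60.811*I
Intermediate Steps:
d(X, v) = 2 + X
P = 30
D(B) = -8 + B
w = -22 + 43*I*sqrt(2) (w = 8 - (30 + sqrt((-8 - 2) + (2 + 6))*(-43)) = 8 - (30 + sqrt(-10 + 8)*(-43)) = 8 - (30 + sqrt(-2)*(-43)) = 8 - (30 + (I*sqrt(2))*(-43)) = 8 - (30 - 43*I*sqrt(2)) = 8 + (-30 + 43*I*sqrt(2)) = -22 + 43*I*sqrt(2) ≈ -22.0 + 60.811*I)
w - 1*24694 = (-22 + 43*I*sqrt(2)) - 1*24694 = (-22 + 43*I*sqrt(2)) - 24694 = -24716 + 43*I*sqrt(2)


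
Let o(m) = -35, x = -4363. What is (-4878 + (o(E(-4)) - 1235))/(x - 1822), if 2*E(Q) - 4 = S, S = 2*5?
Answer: 6148/6185 ≈ 0.99402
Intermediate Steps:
S = 10
E(Q) = 7 (E(Q) = 2 + (½)*10 = 2 + 5 = 7)
(-4878 + (o(E(-4)) - 1235))/(x - 1822) = (-4878 + (-35 - 1235))/(-4363 - 1822) = (-4878 - 1270)/(-6185) = -6148*(-1/6185) = 6148/6185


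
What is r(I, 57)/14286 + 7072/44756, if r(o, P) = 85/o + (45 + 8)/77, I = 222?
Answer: 431959116691/2732408447076 ≈ 0.15809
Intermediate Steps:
r(o, P) = 53/77 + 85/o (r(o, P) = 85/o + 53*(1/77) = 85/o + 53/77 = 53/77 + 85/o)
r(I, 57)/14286 + 7072/44756 = (53/77 + 85/222)/14286 + 7072/44756 = (53/77 + 85*(1/222))*(1/14286) + 7072*(1/44756) = (53/77 + 85/222)*(1/14286) + 1768/11189 = (18311/17094)*(1/14286) + 1768/11189 = 18311/244204884 + 1768/11189 = 431959116691/2732408447076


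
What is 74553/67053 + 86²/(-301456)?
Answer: 1831543765/1684460764 ≈ 1.0873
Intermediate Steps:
74553/67053 + 86²/(-301456) = 74553*(1/67053) + 7396*(-1/301456) = 24851/22351 - 1849/75364 = 1831543765/1684460764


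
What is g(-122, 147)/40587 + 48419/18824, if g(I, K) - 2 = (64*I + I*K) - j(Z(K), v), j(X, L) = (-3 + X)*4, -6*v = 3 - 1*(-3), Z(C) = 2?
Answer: 1480727489/764009688 ≈ 1.9381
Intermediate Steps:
v = -1 (v = -(3 - 1*(-3))/6 = -(3 + 3)/6 = -⅙*6 = -1)
j(X, L) = -12 + 4*X
g(I, K) = 6 + 64*I + I*K (g(I, K) = 2 + ((64*I + I*K) - (-12 + 4*2)) = 2 + ((64*I + I*K) - (-12 + 8)) = 2 + ((64*I + I*K) - 1*(-4)) = 2 + ((64*I + I*K) + 4) = 2 + (4 + 64*I + I*K) = 6 + 64*I + I*K)
g(-122, 147)/40587 + 48419/18824 = (6 + 64*(-122) - 122*147)/40587 + 48419/18824 = (6 - 7808 - 17934)*(1/40587) + 48419*(1/18824) = -25736*1/40587 + 48419/18824 = -25736/40587 + 48419/18824 = 1480727489/764009688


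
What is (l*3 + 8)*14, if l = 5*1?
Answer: 322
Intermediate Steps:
l = 5
(l*3 + 8)*14 = (5*3 + 8)*14 = (15 + 8)*14 = 23*14 = 322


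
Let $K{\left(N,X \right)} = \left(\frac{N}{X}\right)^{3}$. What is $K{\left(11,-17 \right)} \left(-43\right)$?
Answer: $\frac{57233}{4913} \approx 11.649$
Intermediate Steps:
$K{\left(N,X \right)} = \frac{N^{3}}{X^{3}}$
$K{\left(11,-17 \right)} \left(-43\right) = \frac{11^{3}}{-4913} \left(-43\right) = 1331 \left(- \frac{1}{4913}\right) \left(-43\right) = \left(- \frac{1331}{4913}\right) \left(-43\right) = \frac{57233}{4913}$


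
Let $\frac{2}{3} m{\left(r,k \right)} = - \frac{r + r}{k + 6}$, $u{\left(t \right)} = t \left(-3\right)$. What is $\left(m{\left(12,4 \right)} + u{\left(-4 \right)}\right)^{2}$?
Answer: $\frac{1764}{25} \approx 70.56$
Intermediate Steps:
$u{\left(t \right)} = - 3 t$
$m{\left(r,k \right)} = - \frac{3 r}{6 + k}$ ($m{\left(r,k \right)} = \frac{3 \left(- \frac{r + r}{k + 6}\right)}{2} = \frac{3 \left(- \frac{2 r}{6 + k}\right)}{2} = - \frac{3 r}{6 + k}$)
$\left(m{\left(12,4 \right)} + u{\left(-4 \right)}\right)^{2} = \left(\left(-3\right) 12 \frac{1}{6 + 4} - -12\right)^{2} = \left(\left(-3\right) 12 \cdot \frac{1}{10} + 12\right)^{2} = \left(- \frac{18}{5} + 12\right)^{2} = \left(\frac{42}{5}\right)^{2} = \frac{1764}{25}$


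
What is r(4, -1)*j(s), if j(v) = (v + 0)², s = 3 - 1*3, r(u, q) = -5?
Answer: 0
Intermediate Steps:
s = 0 (s = 3 - 3 = 0)
j(v) = v²
r(4, -1)*j(s) = -5*0² = -5*0 = 0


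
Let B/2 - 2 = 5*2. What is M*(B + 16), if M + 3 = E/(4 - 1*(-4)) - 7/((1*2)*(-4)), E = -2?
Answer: -95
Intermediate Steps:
M = -19/8 (M = -3 + (-2/(4 - 1*(-4)) - 7/((1*2)*(-4))) = -3 + (-2/(4 + 4) - 7/(2*(-4))) = -3 + (-2/8 - 7/(-8)) = -3 + (-2*⅛ - 7*(-⅛)) = -3 + (-¼ + 7/8) = -3 + 5/8 = -19/8 ≈ -2.3750)
B = 24 (B = 4 + 2*(5*2) = 4 + 2*10 = 4 + 20 = 24)
M*(B + 16) = -19*(24 + 16)/8 = -19/8*40 = -95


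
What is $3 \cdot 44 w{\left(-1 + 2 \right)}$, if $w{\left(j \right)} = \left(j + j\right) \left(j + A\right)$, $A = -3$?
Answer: $-528$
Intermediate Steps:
$w{\left(j \right)} = 2 j \left(-3 + j\right)$ ($w{\left(j \right)} = \left(j + j\right) \left(j - 3\right) = 2 j \left(-3 + j\right)$)
$3 \cdot 44 w{\left(-1 + 2 \right)} = 3 \cdot 44 \cdot 2 \left(-1 + 2\right) \left(-3 + \left(-1 + 2\right)\right) = 132 \cdot 2 \cdot 1 \left(-3 + 1\right) = 132 \cdot 2 \cdot 1 \left(-2\right) = 132 \left(-4\right) = -528$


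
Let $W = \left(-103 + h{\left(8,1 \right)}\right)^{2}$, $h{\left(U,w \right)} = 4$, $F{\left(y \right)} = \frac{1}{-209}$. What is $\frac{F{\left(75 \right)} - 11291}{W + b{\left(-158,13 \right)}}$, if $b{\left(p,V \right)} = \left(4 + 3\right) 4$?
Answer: $- \frac{2359820}{2054261} \approx -1.1487$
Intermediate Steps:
$F{\left(y \right)} = - \frac{1}{209}$
$b{\left(p,V \right)} = 28$ ($b{\left(p,V \right)} = 7 \cdot 4 = 28$)
$W = 9801$ ($W = \left(-103 + 4\right)^{2} = \left(-99\right)^{2} = 9801$)
$\frac{F{\left(75 \right)} - 11291}{W + b{\left(-158,13 \right)}} = \frac{- \frac{1}{209} - 11291}{9801 + 28} = - \frac{2359820}{209 \cdot 9829} = \left(- \frac{2359820}{209}\right) \frac{1}{9829} = - \frac{2359820}{2054261}$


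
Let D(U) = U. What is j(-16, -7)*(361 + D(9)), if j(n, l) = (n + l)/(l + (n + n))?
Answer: 8510/39 ≈ 218.21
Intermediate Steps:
j(n, l) = (l + n)/(l + 2*n)
j(-16, -7)*(361 + D(9)) = ((-7 - 16)/(-7 + 2*(-16)))*(361 + 9) = (-23/(-7 - 32))*370 = (-23/(-39))*370 = -1/39*(-23)*370 = (23/39)*370 = 8510/39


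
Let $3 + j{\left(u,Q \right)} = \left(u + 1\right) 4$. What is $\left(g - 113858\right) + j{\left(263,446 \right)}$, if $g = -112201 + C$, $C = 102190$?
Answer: $-122816$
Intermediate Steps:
$j{\left(u,Q \right)} = 1 + 4 u$ ($j{\left(u,Q \right)} = -3 + \left(u + 1\right) 4 = -3 + \left(1 + u\right) 4 = -3 + \left(4 + 4 u\right) = 1 + 4 u$)
$g = -10011$ ($g = -112201 + 102190 = -10011$)
$\left(g - 113858\right) + j{\left(263,446 \right)} = \left(-10011 - 113858\right) + \left(1 + 4 \cdot 263\right) = -123869 + \left(1 + 1052\right) = -123869 + 1053 = -122816$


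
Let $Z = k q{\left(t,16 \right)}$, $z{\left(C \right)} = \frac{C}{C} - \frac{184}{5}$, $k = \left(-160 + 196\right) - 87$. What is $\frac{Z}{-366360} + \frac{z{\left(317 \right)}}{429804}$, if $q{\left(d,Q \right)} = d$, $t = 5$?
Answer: $\frac{8040361}{13121916120} \approx 0.00061274$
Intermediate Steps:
$k = -51$ ($k = 36 - 87 = -51$)
$z{\left(C \right)} = - \frac{179}{5}$ ($z{\left(C \right)} = 1 - \frac{184}{5} = - \frac{179}{5}$)
$Z = -255$ ($Z = \left(-51\right) 5 = -255$)
$\frac{Z}{-366360} + \frac{z{\left(317 \right)}}{429804} = - \frac{255}{-366360} - \frac{179}{5 \cdot 429804} = \left(-255\right) \left(- \frac{1}{366360}\right) - \frac{179}{2149020} = \frac{17}{24424} - \frac{179}{2149020} = \frac{8040361}{13121916120}$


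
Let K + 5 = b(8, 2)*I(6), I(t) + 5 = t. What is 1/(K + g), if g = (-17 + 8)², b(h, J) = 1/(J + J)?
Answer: 4/305 ≈ 0.013115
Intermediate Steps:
I(t) = -5 + t
b(h, J) = 1/(2*J)
g = 81 (g = (-9)² = 81)
K = -19/4 (K = -5 + ((½)/2)*(-5 + 6) = -5 + ((½)*(½))*1 = -5 + (¼)*1 = -5 + ¼ = -19/4 ≈ -4.7500)
1/(K + g) = 1/(-19/4 + 81) = 1/(305/4) = 4/305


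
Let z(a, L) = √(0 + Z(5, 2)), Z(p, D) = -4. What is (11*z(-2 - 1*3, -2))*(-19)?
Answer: -418*I ≈ -418.0*I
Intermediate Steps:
z(a, L) = 2*I (z(a, L) = √(0 - 4) = √(-4) = 2*I)
(11*z(-2 - 1*3, -2))*(-19) = (11*(2*I))*(-19) = (22*I)*(-19) = -418*I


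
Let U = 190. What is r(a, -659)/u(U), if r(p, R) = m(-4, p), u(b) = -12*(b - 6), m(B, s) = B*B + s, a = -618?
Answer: 301/1104 ≈ 0.27264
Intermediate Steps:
m(B, s) = s + B² (m(B, s) = B² + s = s + B²)
u(b) = 72 - 12*b (u(b) = -12*(-6 + b) = 72 - 12*b)
r(p, R) = 16 + p (r(p, R) = p + (-4)² = p + 16 = 16 + p)
r(a, -659)/u(U) = (16 - 618)/(72 - 12*190) = -602/(72 - 2280) = -602/(-2208) = -602*(-1/2208) = 301/1104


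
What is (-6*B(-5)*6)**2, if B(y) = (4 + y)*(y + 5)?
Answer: 0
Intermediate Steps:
B(y) = (4 + y)*(5 + y)
(-6*B(-5)*6)**2 = (-6*(20 + (-5)**2 + 9*(-5))*6)**2 = (-6*(20 + 25 - 45)*6)**2 = (-6*0*6)**2 = (0*6)**2 = 0**2 = 0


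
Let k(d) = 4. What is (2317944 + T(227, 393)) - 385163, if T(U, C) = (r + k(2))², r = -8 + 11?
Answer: 1932830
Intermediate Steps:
r = 3
T(U, C) = 49 (T(U, C) = (3 + 4)² = 7² = 49)
(2317944 + T(227, 393)) - 385163 = (2317944 + 49) - 385163 = 2317993 - 385163 = 1932830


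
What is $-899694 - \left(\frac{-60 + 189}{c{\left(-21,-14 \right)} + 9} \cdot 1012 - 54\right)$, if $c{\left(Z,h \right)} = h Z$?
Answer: $- \frac{90907156}{101} \approx -9.0007 \cdot 10^{5}$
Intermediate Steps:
$c{\left(Z,h \right)} = Z h$
$-899694 - \left(\frac{-60 + 189}{c{\left(-21,-14 \right)} + 9} \cdot 1012 - 54\right) = -899694 - \left(\frac{-60 + 189}{\left(-21\right) \left(-14\right) + 9} \cdot 1012 - 54\right) = -899694 - \left(\frac{129}{294 + 9} \cdot 1012 - 54\right) = -899694 - \left(\frac{129}{303} \cdot 1012 - 54\right) = -899694 - \left(129 \cdot \frac{1}{303} \cdot 1012 - 54\right) = -899694 - \left(\frac{43}{101} \cdot 1012 - 54\right) = -899694 - \left(\frac{43516}{101} - 54\right) = -899694 - \frac{38062}{101} = - \frac{90907156}{101}$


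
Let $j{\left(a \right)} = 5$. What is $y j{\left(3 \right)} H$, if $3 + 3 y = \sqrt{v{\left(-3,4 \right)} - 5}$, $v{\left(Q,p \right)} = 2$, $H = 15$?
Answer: $-75 + 25 i \sqrt{3} \approx -75.0 + 43.301 i$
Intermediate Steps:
$y = -1 + \frac{i \sqrt{3}}{3}$ ($y = -1 + \frac{\sqrt{2 - 5}}{3} = -1 + \frac{\sqrt{-3}}{3} = -1 + \frac{i \sqrt{3}}{3} \approx -1.0 + 0.57735 i$)
$y j{\left(3 \right)} H = \left(-1 + \frac{i \sqrt{3}}{3}\right) 5 \cdot 15 = \left(-5 + \frac{5 i \sqrt{3}}{3}\right) 15 = -75 + 25 i \sqrt{3}$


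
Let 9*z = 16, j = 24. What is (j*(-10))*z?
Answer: -1280/3 ≈ -426.67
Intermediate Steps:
z = 16/9 (z = (1/9)*16 = 16/9 ≈ 1.7778)
(j*(-10))*z = (24*(-10))*(16/9) = -240*16/9 = -1280/3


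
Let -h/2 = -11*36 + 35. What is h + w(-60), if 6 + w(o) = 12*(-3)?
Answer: 680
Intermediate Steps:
h = 722 (h = -2*(-11*36 + 35) = -2*(-396 + 35) = -2*(-361) = 722)
w(o) = -42 (w(o) = -6 + 12*(-3) = -6 - 36 = -42)
h + w(-60) = 722 - 42 = 680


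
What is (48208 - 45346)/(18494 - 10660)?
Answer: 1431/3917 ≈ 0.36533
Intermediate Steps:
(48208 - 45346)/(18494 - 10660) = 2862/7834 = 2862*(1/7834) = 1431/3917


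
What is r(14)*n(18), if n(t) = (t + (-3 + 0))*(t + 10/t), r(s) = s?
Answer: 11690/3 ≈ 3896.7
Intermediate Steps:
n(t) = (-3 + t)*(t + 10/t) (n(t) = (t - 3)*(t + 10/t) = (-3 + t)*(t + 10/t))
r(14)*n(18) = 14*(10 + 18**2 - 30/18 - 3*18) = 14*(10 + 324 - 30*1/18 - 54) = 14*(10 + 324 - 5/3 - 54) = 14*(835/3) = 11690/3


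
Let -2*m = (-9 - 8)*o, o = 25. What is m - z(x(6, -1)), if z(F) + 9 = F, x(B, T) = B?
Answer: 431/2 ≈ 215.50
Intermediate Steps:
m = 425/2 (m = -(-9 - 8)*25/2 = -(-17)*25/2 = -½*(-425) = 425/2 ≈ 212.50)
z(F) = -9 + F
m - z(x(6, -1)) = 425/2 - (-9 + 6) = 425/2 - 1*(-3) = 425/2 + 3 = 431/2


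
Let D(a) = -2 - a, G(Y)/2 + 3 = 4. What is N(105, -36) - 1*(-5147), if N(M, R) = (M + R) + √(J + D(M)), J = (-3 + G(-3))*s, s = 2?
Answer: 5216 + I*√109 ≈ 5216.0 + 10.44*I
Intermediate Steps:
G(Y) = 2 (G(Y) = -6 + 2*4 = -6 + 8 = 2)
J = -2 (J = (-3 + 2)*2 = -1*2 = -2)
N(M, R) = M + R + √(-4 - M) (N(M, R) = (M + R) + √(-2 + (-2 - M)) = (M + R) + √(-4 - M) = M + R + √(-4 - M))
N(105, -36) - 1*(-5147) = (105 - 36 + √(-4 - 1*105)) - 1*(-5147) = (105 - 36 + √(-4 - 105)) + 5147 = (105 - 36 + √(-109)) + 5147 = (105 - 36 + I*√109) + 5147 = (69 + I*√109) + 5147 = 5216 + I*√109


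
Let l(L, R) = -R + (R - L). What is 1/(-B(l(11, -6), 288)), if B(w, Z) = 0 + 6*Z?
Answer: -1/1728 ≈ -0.00057870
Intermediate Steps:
l(L, R) = -L
B(w, Z) = 6*Z
1/(-B(l(11, -6), 288)) = 1/(-6*288) = 1/(-1*1728) = 1/(-1728) = -1/1728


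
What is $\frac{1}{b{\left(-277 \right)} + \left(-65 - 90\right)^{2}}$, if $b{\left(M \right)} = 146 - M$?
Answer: $\frac{1}{24448} \approx 4.0903 \cdot 10^{-5}$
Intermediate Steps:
$\frac{1}{b{\left(-277 \right)} + \left(-65 - 90\right)^{2}} = \frac{1}{\left(146 - -277\right) + \left(-65 - 90\right)^{2}} = \frac{1}{\left(146 + 277\right) + \left(-155\right)^{2}} = \frac{1}{423 + 24025} = \frac{1}{24448}$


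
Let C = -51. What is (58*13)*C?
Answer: -38454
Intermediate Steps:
(58*13)*C = (58*13)*(-51) = 754*(-51) = -38454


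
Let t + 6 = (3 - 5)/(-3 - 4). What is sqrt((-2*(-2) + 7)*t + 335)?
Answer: sqrt(13335)/7 ≈ 16.497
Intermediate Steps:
t = -40/7 (t = -6 + (3 - 5)/(-3 - 4) = -6 - 2/(-7) = -6 - 2*(-1/7) = -6 + 2/7 = -40/7 ≈ -5.7143)
sqrt((-2*(-2) + 7)*t + 335) = sqrt((-2*(-2) + 7)*(-40/7) + 335) = sqrt((4 + 7)*(-40/7) + 335) = sqrt(11*(-40/7) + 335) = sqrt(-440/7 + 335) = sqrt(1905/7) = sqrt(13335)/7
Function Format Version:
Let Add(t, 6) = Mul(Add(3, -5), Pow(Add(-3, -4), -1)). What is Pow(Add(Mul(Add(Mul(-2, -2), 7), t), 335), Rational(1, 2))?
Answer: Mul(Rational(1, 7), Pow(13335, Rational(1, 2))) ≈ 16.497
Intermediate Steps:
t = Rational(-40, 7) (t = Add(-6, Mul(Add(3, -5), Pow(Add(-3, -4), -1))) = Add(-6, Mul(-2, Pow(-7, -1))) = Add(-6, Mul(-2, Rational(-1, 7))) = Add(-6, Rational(2, 7)) = Rational(-40, 7) ≈ -5.7143)
Pow(Add(Mul(Add(Mul(-2, -2), 7), t), 335), Rational(1, 2)) = Pow(Add(Mul(Add(Mul(-2, -2), 7), Rational(-40, 7)), 335), Rational(1, 2)) = Pow(Add(Mul(Add(4, 7), Rational(-40, 7)), 335), Rational(1, 2)) = Pow(Add(Mul(11, Rational(-40, 7)), 335), Rational(1, 2)) = Pow(Add(Rational(-440, 7), 335), Rational(1, 2)) = Pow(Rational(1905, 7), Rational(1, 2)) = Mul(Rational(1, 7), Pow(13335, Rational(1, 2)))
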